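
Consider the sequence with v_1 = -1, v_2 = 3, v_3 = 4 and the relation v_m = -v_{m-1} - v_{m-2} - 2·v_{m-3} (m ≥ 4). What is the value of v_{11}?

v_4 = -5;  v_5 = -5;  v_6 = 2;  v_7 = 13;  v_8 = -5;  v_9 = -12;  v_{10} = -9;  v_{11} = 31.

31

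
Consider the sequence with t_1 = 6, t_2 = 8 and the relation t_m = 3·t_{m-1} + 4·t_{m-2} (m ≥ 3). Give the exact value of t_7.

Step forward from the initial values:
t_3 = 48;  t_4 = 176;  t_5 = 720;  t_6 = 2864;  t_7 = 11472.
(Characteristic roots are 4 and -1.)

11472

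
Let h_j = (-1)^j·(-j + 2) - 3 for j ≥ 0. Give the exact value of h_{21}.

(-1)^21 = -1; -j + 2 at j=21 is -19; so h_{21} = 16.

16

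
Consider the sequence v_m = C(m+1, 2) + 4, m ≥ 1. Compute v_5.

C(6, 2) = 15, so v_5 = 19.

19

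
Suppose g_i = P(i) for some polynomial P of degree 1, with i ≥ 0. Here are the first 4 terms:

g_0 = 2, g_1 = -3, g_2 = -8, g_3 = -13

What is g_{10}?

1st diffs: -5, -5, -5 (constant).
So g_i = -5i + 2.
Evaluating at i = 10 gives g_{10} = -48.

-48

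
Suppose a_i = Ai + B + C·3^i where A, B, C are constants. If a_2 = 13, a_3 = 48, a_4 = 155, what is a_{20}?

6973568779

The three given values yield: 2A + B + 9C = 13; 3A + B + 27C = 48; 4A + B + 81C = 155.
Subtracting the first from the second: A + 18C = 35.
Subtracting the second from the third: A + 54C = 107.
Solving: C = 2, A = -1, then B = -3.
Therefore a_{20} = -20 + (-3) + 2·3486784401 = 6973568779.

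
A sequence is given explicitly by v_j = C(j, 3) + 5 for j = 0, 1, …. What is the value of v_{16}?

565

C(16, 3) = 560, so v_{16} = 565.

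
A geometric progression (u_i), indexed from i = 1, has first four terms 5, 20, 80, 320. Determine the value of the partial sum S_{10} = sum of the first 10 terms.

Common ratio r = 4.
u_i = 5·4^(i-1).
S = 5·(4^10 - 1)/(4 - 1) = 5·(1048576 - 1)/(3) = 1747625.

1747625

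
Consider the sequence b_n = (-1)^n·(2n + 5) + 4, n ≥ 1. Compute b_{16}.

(-1)^16 = 1; 2n + 5 at n=16 is 37; so b_{16} = 41.

41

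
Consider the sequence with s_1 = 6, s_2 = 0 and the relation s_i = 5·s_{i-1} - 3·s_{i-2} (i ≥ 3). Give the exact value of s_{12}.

-10858950

Compute successive terms:
s_3 = -18;  s_4 = -90;  s_5 = -396;  s_6 = -1710;  s_7 = -7362;  s_8 = -31680;  s_9 = -136314;  s_{10} = -586530;  s_{11} = -2523708;  s_{12} = -10858950.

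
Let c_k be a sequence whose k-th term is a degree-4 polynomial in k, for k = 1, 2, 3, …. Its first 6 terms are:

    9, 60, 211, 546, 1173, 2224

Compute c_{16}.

82254

1st diffs: 51, 151, 335, 627, 1051.
2nd diffs: 100, 184, 292, 424.
3rd diffs: 84, 108, 132.
4th diffs: 24, 24 (constant).
So c_k = k^4 + 4k^3 + k^2 + 5k - 2.
Evaluating at k = 16 gives c_{16} = 82254.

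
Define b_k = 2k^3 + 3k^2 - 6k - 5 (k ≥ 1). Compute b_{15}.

7330

b_{15} = 2·15^3 + 3·15^2 - 6·15 - 5 = 7330.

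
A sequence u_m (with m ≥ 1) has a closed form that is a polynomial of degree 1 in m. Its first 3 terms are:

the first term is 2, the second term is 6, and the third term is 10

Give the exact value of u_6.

22

1st diffs: 4, 4 (constant).
So u_m = 4m - 2.
Evaluating at m = 6 gives u_6 = 22.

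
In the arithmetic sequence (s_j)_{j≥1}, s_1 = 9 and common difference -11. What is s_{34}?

s_j = 9 + (j - 1)·(-11).
s_{34} = 9 + 33·(-11) = -354.

-354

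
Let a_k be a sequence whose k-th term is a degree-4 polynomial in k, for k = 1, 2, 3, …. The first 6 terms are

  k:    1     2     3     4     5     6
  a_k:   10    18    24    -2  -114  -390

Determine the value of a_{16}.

1st diffs: 8, 6, -26, -112, -276.
2nd diffs: -2, -32, -86, -164.
3rd diffs: -30, -54, -78.
4th diffs: -24, -24 (constant).
Newton forward-difference form: a_k = 10 + 8·C(k-1,1) + (-2)·C(k-1,2) + (-30)·C(k-1,3) + (-24)·C(k-1,4).
At k = 16: k-1 = 15, so a_{16} = 10 + 120 - 210 - 13650 - 32760 = -46490.

-46490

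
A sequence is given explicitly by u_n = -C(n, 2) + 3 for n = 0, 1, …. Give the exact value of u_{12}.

-63

C(12, 2) = 66, so u_{12} = -63.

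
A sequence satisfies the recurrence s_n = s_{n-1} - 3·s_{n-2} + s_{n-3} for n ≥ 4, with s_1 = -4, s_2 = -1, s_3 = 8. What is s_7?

Applying the relation repeatedly:
s_4 = 7;  s_5 = -18;  s_6 = -31;  s_7 = 30.

30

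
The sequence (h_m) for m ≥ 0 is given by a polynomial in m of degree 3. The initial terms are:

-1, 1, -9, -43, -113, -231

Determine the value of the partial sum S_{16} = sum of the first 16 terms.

1st diffs: 2, -10, -34, -70, -118.
2nd diffs: -12, -24, -36, -48.
3rd diffs: -12, -12, -12 (constant).
Newton forward-difference form: h_m = -1 + 2·C(m,1) + (-12)·C(m,2) + (-12)·C(m,3).
Continuing: …, -409, -659, -993, -1423, …, h_{15} = -6691.
Summing m = 0..15 (16 terms) gives -28336.

-28336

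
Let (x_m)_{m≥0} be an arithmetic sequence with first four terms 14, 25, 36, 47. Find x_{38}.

Common difference d = 11.
x_m = 14 + (m - 0)·11.
x_{38} = 14 + 38·11 = 432.

432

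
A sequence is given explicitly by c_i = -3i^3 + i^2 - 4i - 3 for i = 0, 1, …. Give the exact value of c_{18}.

c_{18} = -3·18^3 + 1·18^2 - 4·18 - 3 = -17247.

-17247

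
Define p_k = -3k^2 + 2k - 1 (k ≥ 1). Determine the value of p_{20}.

p_{20} = -3·20^2 + 2·20 - 1 = -1161.

-1161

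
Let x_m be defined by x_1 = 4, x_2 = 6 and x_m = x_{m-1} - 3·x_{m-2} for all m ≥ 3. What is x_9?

-366

Step forward from the initial values:
x_3 = -6  x_4 = -24  x_5 = -6  x_6 = 66  x_7 = 84  x_8 = -114  x_9 = -366.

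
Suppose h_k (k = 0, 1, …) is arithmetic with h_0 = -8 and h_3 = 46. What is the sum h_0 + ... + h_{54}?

Common difference d = (46 - (-8)) / (3 - 0) = 18.
h_k = -8 + (k - 0)·18.
h_{54} = 964; S = 55·(-8 + 964)/2 = 26290.

26290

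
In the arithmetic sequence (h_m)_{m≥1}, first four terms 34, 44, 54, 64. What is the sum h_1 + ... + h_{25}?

Common difference d = 10.
h_m = 34 + (m - 1)·10.
h_{25} = 274; S = 25·(34 + 274)/2 = 3850.

3850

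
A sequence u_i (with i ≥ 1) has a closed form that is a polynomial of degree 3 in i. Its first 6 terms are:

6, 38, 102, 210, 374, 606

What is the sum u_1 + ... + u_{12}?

1st diffs: 32, 64, 108, 164, 232.
2nd diffs: 32, 44, 56, 68.
3rd diffs: 12, 12, 12 (constant).
So u_i = 2i^3 + 4i^2 + 6i - 6.
Continuing: …, 918, 1322, 1830, 2454, …, u_{12} = 4098.
Summing i = 1..12 (12 terms) gives 15164.

15164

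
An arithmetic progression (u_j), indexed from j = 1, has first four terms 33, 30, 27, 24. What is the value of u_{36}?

Common difference d = -3.
u_j = 33 + (j - 1)·(-3).
u_{36} = 33 + 35·(-3) = -72.

-72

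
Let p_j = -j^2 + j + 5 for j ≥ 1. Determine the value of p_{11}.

-105

p_{11} = -1·11^2 + 1·11 + 5 = -105.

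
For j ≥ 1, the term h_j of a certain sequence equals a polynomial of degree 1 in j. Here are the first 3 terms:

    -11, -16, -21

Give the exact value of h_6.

1st diffs: -5, -5 (constant).
So h_j = -5j - 6.
Evaluating at j = 6 gives h_6 = -36.

-36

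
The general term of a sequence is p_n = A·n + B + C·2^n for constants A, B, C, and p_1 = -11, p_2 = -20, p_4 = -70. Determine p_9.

The three given values yield: A + B + 2C = -11; 2A + B + 4C = -20; 4A + B + 16C = -70.
Subtracting the first from the second: A + 2C = -9.
Subtracting the second from the third: 2A + 12C = -50.
Solving: C = -4, A = -1, then B = -2.
So p_n = -1·n + (-2) + (-4)·2^n; at n=9 this is -2059.

-2059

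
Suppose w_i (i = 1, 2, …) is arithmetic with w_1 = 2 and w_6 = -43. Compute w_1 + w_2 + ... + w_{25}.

-2650

Common difference d = (-43 - 2) / (6 - 1) = -9.
w_i = 2 + (i - 1)·(-9).
w_{25} = -214; S = 25·(2 + (-214))/2 = -2650.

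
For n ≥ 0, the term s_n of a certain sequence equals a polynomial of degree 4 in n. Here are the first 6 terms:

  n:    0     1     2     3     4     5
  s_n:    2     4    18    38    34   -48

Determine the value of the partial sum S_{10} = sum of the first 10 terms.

1st diffs: 2, 14, 20, -4, -82.
2nd diffs: 12, 6, -24, -78.
3rd diffs: -6, -30, -54.
4th diffs: -24, -24 (constant).
So s_n = -n^4 + 5n^3 - 2n^2 + 2.
Continuing: -286, -782, -1662, -3076.
Summing n = 0..9 (10 terms) gives -5758.

-5758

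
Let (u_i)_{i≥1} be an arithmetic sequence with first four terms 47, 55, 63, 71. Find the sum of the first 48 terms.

Common difference d = 8.
u_i = 47 + (i - 1)·8.
u_{48} = 423; S = 48·(47 + 423)/2 = 11280.

11280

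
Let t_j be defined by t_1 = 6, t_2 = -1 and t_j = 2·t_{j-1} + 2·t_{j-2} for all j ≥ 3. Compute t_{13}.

Iterate the recurrence:
t_3 = 10, t_4 = 18, t_5 = 56, …, t_{10} = 8304, t_{11} = 22688, t_{12} = 61984, t_{13} = 169344.

169344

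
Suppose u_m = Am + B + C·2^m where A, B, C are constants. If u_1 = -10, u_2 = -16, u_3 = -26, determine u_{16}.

-131108

The three given values yield: A + B + 2C = -10; 2A + B + 4C = -16; 3A + B + 8C = -26.
Subtracting the first from the second: A + 2C = -6.
Subtracting the second from the third: A + 4C = -10.
Solving: C = -2, A = -2, then B = -4.
Hence u_{16} = -2·16 + (-4) + (-2)·65536 = -131108.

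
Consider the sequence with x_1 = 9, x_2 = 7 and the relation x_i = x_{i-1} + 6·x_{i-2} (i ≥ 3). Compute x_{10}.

96367

Iterate the recurrence:
x_3 = 61  x_4 = 103  x_5 = 469  x_6 = 1087  x_7 = 3901  x_8 = 10423  x_9 = 33829  x_{10} = 96367.
(Characteristic roots are 3 and -2.)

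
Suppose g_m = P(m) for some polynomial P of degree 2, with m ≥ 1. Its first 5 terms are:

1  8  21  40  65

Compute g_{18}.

936

1st diffs: 7, 13, 19, 25.
2nd diffs: 6, 6, 6 (constant).
So g_m = 3m^2 - 2m.
Evaluating at m = 18 gives g_{18} = 936.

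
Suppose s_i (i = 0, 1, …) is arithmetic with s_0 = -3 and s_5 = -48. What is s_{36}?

Common difference d = (-48 - (-3)) / (5 - 0) = -9.
s_i = -3 + (i - 0)·(-9).
s_{36} = -3 + 36·(-9) = -327.

-327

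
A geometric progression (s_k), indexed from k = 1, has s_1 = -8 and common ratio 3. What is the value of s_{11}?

s_k = (-8)·3^(k-1).
s_{11} = (-8)·3^10 = -472392.

-472392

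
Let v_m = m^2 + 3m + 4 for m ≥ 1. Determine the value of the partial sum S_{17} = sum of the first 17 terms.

2312

Over m = 1..17: Σm = 153, Σm² = 1785.
Total = (1)·1785 + (3)·153 + (4)·17 = 2312.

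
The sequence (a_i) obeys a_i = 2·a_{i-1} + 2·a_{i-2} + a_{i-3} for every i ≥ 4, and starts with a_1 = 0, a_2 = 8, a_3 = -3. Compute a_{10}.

Iterate the recurrence:
a_4 = 10, a_5 = 22, a_6 = 61, a_7 = 176, a_8 = 496, a_9 = 1405, a_{10} = 3978.

3978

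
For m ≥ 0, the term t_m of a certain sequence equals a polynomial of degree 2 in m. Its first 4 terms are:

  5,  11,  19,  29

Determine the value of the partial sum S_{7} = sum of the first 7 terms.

1st diffs: 6, 8, 10.
2nd diffs: 2, 2 (constant).
So t_m = m^2 + 5m + 5.
Continuing: 41, 55, 71.
Summing m = 0..6 (7 terms) gives 231.

231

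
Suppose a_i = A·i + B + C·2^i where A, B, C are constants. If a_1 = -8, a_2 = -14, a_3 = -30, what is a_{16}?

-327618

At i = 1, 2, 3: A + B + 2C = -8; 2A + B + 4C = -14; 3A + B + 8C = -30.
Subtracting the first from the second: A + 2C = -6.
Subtracting the second from the third: A + 4C = -16.
Solving: C = -5, A = 4, then B = -2.
So a_i = 4·i + (-2) + (-5)·2^i; at i=16 this is -327618.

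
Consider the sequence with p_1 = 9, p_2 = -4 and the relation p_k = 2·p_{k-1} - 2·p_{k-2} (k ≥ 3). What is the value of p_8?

176

Iterate the recurrence:
p_3 = -26, p_4 = -44, p_5 = -36, p_6 = 16, p_7 = 104, p_8 = 176.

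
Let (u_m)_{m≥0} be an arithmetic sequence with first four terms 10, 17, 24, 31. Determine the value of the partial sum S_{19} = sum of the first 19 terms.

1387

Common difference d = 7.
u_m = 10 + (m - 0)·7.
u_{18} = 136; S = 19·(10 + 136)/2 = 1387.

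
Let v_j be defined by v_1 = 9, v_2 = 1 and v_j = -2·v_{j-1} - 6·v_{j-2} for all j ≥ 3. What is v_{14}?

1099456

Applying the relation repeatedly:
v_3 = -56;  v_4 = 106;  v_5 = 124;  …;  v_{11} = 64384;  v_{12} = -163424;  v_{13} = -59456;  v_{14} = 1099456.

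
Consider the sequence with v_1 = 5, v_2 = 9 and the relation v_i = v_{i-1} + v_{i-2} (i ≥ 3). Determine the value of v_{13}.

1741

Applying the relation repeatedly:
v_3 = 14;  v_4 = 23;  v_5 = 37;  …;  v_{10} = 411;  v_{11} = 665;  v_{12} = 1076;  v_{13} = 1741.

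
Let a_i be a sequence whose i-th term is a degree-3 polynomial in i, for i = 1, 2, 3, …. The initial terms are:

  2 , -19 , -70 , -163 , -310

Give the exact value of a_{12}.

-3859

1st diffs: -21, -51, -93, -147.
2nd diffs: -30, -42, -54.
3rd diffs: -12, -12 (constant).
Newton forward-difference form: a_i = 2 + (-21)·C(i-1,1) + (-30)·C(i-1,2) + (-12)·C(i-1,3).
At i = 12: i-1 = 11, so a_{12} = 2 - 231 - 1650 - 1980 = -3859.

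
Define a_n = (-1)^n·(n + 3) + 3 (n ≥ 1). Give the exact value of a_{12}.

18

(-1)^12 = 1; n + 3 at n=12 is 15; so a_{12} = 18.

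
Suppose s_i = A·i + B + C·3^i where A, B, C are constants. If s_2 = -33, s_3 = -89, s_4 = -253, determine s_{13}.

-4782997

The three given values yield: 2A + B + 9C = -33; 3A + B + 27C = -89; 4A + B + 81C = -253.
Subtracting the first from the second: A + 18C = -56.
Subtracting the second from the third: A + 54C = -164.
Solving: C = -3, A = -2, then B = -2.
Therefore s_{13} = -26 + (-2) + (-3)·1594323 = -4782997.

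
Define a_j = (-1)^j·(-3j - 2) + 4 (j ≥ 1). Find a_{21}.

69

(-1)^21 = -1; -3j - 2 at j=21 is -65; so a_{21} = 69.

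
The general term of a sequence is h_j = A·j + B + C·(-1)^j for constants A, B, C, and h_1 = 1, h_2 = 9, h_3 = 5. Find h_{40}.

85

Plug in j = 1, 2, 3: A + B - C = 1; 2A + B + C = 9; 3A + B - C = 5.
Subtracting the first from the second: A + 2C = 8.
Subtracting the second from the third: A - 2C = -4.
Solving: C = 3, A = 2, then B = 2.
Hence h_{40} = 2·40 + 2 + 3·1 = 85.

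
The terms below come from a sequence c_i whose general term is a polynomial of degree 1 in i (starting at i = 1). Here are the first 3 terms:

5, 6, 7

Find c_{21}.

1st diffs: 1, 1 (constant).
So c_i = i + 4.
Evaluating at i = 21 gives c_{21} = 25.

25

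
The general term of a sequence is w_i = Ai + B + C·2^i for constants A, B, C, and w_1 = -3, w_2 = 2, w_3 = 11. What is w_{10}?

The three given values yield: A + B + 2C = -3; 2A + B + 4C = 2; 3A + B + 8C = 11.
Subtracting the first from the second: A + 2C = 5.
Subtracting the second from the third: A + 4C = 9.
Solving: C = 2, A = 1, then B = -8.
Hence w_{10} = 1·10 + (-8) + 2·1024 = 2050.

2050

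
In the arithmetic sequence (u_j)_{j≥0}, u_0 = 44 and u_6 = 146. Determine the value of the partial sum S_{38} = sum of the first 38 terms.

Common difference d = (146 - 44) / (6 - 0) = 17.
u_j = 44 + (j - 0)·17.
u_{37} = 673; S = 38·(44 + 673)/2 = 13623.

13623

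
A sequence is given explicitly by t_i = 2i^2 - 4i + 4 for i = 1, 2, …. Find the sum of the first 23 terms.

Over i = 1..23: Σi = 276, Σi² = 4324.
Total = (2)·4324 + (-4)·276 + (4)·23 = 7636.

7636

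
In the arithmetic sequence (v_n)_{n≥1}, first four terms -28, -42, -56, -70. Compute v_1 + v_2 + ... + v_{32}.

Common difference d = -14.
v_n = -28 + (n - 1)·(-14).
v_{32} = -462; S = 32·(-28 + (-462))/2 = -7840.

-7840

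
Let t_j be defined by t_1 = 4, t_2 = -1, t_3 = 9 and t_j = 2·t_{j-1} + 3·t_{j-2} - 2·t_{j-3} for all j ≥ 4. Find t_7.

Iterate the recurrence:
t_4 = 7, t_5 = 43, t_6 = 89, t_7 = 293.

293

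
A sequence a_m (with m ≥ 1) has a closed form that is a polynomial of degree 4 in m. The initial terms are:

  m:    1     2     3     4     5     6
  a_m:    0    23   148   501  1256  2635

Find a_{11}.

30020

1st diffs: 23, 125, 353, 755, 1379.
2nd diffs: 102, 228, 402, 624.
3rd diffs: 126, 174, 222.
4th diffs: 48, 48 (constant).
Newton forward-difference form: a_m = 23·C(m-1,1) + 102·C(m-1,2) + 126·C(m-1,3) + 48·C(m-1,4).
At m = 11: m-1 = 10, so a_{11} = 230 + 4590 + 15120 + 10080 = 30020.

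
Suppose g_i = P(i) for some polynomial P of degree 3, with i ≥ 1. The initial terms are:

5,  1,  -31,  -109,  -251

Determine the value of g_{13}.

-5851

1st diffs: -4, -32, -78, -142.
2nd diffs: -28, -46, -64.
3rd diffs: -18, -18 (constant).
Newton forward-difference form: g_i = 5 + (-4)·C(i-1,1) + (-28)·C(i-1,2) + (-18)·C(i-1,3).
At i = 13: i-1 = 12, so g_{13} = 5 - 48 - 1848 - 3960 = -5851.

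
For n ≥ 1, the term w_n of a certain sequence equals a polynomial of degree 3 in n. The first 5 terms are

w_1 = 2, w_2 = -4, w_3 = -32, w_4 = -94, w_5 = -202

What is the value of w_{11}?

1st diffs: -6, -28, -62, -108.
2nd diffs: -22, -34, -46.
3rd diffs: -12, -12 (constant).
Newton forward-difference form: w_n = 2 + (-6)·C(n-1,1) + (-22)·C(n-1,2) + (-12)·C(n-1,3).
At n = 11: n-1 = 10, so w_{11} = 2 - 60 - 990 - 1440 = -2488.

-2488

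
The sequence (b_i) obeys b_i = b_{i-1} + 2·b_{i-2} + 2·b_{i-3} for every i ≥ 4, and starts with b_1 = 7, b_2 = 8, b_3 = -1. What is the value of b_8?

Step forward from the initial values:
b_4 = 29, b_5 = 43, b_6 = 99, b_7 = 243, b_8 = 527.

527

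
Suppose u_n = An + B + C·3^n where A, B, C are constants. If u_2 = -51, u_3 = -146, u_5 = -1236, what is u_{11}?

-885786

The three given values yield: 2A + B + 9C = -51; 3A + B + 27C = -146; 5A + B + 243C = -1236.
Subtracting the first from the second: A + 18C = -95.
Subtracting the second from the third: 2A + 216C = -1090.
Solving: C = -5, A = -5, then B = 4.
Hence u_{11} = -5·11 + 4 + (-5)·177147 = -885786.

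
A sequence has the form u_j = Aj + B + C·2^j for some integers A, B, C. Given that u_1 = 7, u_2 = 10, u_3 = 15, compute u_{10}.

1038

At j = 1, 2, 3: A + B + 2C = 7; 2A + B + 4C = 10; 3A + B + 8C = 15.
Subtracting the first from the second: A + 2C = 3.
Subtracting the second from the third: A + 4C = 5.
Solving: C = 1, A = 1, then B = 4.
Hence u_{10} = 1·10 + 4 + 1·1024 = 1038.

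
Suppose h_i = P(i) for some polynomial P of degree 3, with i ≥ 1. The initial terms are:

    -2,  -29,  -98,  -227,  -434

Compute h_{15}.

1st diffs: -27, -69, -129, -207.
2nd diffs: -42, -60, -78.
3rd diffs: -18, -18 (constant).
So h_i = -3i^3 - 3i^2 + 3i + 1.
Evaluating at i = 15 gives h_{15} = -10754.

-10754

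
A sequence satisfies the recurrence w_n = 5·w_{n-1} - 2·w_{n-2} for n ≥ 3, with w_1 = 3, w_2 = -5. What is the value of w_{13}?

Iterate the recurrence:
w_3 = -31; w_4 = -145; w_5 = -663; …; w_{10} = -1309745; w_{11} = -5974471; w_{12} = -27252865; w_{13} = -124315383.

-124315383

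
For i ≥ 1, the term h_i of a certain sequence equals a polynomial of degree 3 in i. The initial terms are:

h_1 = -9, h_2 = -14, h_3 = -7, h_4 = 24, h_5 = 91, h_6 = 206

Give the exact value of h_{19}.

11529

1st diffs: -5, 7, 31, 67, 115.
2nd diffs: 12, 24, 36, 48.
3rd diffs: 12, 12, 12 (constant).
So h_i = 2i^3 - 6i^2 - i - 4.
Evaluating at i = 19 gives h_{19} = 11529.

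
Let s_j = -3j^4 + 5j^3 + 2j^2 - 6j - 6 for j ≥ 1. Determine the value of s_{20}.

-439326

s_{20} = -3·20^4 + 5·20^3 + 2·20^2 - 6·20 - 6 = -439326.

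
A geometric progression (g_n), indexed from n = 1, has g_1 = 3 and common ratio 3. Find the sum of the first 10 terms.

88572

g_n = 3·3^(n-1).
S = 3·(3^10 - 1)/(3 - 1) = 3·(59049 - 1)/(2) = 88572.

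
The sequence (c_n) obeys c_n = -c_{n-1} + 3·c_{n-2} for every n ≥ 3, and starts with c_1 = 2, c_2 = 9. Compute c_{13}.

-39342

Step forward from the initial values:
c_3 = -3, c_4 = 30, c_5 = -39, …, c_{10} = 3270, c_{11} = -7383, c_{12} = 17193, c_{13} = -39342.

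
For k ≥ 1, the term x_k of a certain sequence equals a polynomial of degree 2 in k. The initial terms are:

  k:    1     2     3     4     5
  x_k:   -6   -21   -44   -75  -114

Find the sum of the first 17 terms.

-7582

1st diffs: -15, -23, -31, -39.
2nd diffs: -8, -8, -8 (constant).
Newton forward-difference form: x_k = -6 + (-15)·C(k-1,1) + (-8)·C(k-1,2).
Continuing: …, -161, -216, -279, -350, …, x_{17} = -1206.
Summing k = 1..17 (17 terms) gives -7582.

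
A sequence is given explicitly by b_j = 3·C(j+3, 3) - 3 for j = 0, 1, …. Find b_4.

102

C(7, 3) = 35, so b_4 = 102.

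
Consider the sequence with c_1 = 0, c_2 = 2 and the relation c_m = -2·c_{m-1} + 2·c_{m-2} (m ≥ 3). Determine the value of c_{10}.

Applying the relation repeatedly:
c_3 = -4, c_4 = 12, c_5 = -32, c_6 = 88, c_7 = -240, c_8 = 656, c_9 = -1792, c_{10} = 4896.

4896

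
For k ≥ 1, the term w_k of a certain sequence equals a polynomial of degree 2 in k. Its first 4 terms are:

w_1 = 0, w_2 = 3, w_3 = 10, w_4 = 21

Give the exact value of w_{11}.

210

1st diffs: 3, 7, 11.
2nd diffs: 4, 4 (constant).
Newton forward-difference form: w_k = 3·C(k-1,1) + 4·C(k-1,2).
At k = 11: k-1 = 10, so w_{11} = 30 + 180 = 210.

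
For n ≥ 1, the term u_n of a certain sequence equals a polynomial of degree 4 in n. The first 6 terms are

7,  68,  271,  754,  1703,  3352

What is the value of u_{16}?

1st diffs: 61, 203, 483, 949, 1649.
2nd diffs: 142, 280, 466, 700.
3rd diffs: 138, 186, 234.
4th diffs: 48, 48 (constant).
Newton forward-difference form: u_n = 7 + 61·C(n-1,1) + 142·C(n-1,2) + 138·C(n-1,3) + 48·C(n-1,4).
At n = 16: n-1 = 15, so u_{16} = 7 + 915 + 14910 + 62790 + 65520 = 144142.

144142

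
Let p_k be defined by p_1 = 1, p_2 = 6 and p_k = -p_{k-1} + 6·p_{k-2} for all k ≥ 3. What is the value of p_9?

Step forward from the initial values:
p_3 = 0; p_4 = 36; p_5 = -36; p_6 = 252; p_7 = -468; p_8 = 1980; p_9 = -4788.
(Characteristic roots are 2 and -3.)

-4788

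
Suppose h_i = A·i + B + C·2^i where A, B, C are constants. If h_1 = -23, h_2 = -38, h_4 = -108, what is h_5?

-193

Write the equations: A + B + 2C = -23; 2A + B + 4C = -38; 4A + B + 16C = -108.
Subtracting the first from the second: A + 2C = -15.
Subtracting the second from the third: 2A + 12C = -70.
Solving: C = -5, A = -5, then B = -8.
Hence h_5 = -5·5 + (-8) + (-5)·32 = -193.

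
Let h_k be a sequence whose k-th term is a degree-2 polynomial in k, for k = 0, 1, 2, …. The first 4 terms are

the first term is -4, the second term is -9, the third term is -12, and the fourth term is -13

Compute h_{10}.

36

1st diffs: -5, -3, -1.
2nd diffs: 2, 2 (constant).
So h_k = k^2 - 6k - 4.
Evaluating at k = 10 gives h_{10} = 36.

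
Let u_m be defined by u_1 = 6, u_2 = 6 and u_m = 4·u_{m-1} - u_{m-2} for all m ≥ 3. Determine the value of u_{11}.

u_3 = 18, u_4 = 66, u_5 = 246, u_6 = 918, u_7 = 3426, u_8 = 12786, u_9 = 47718, u_{10} = 178086, u_{11} = 664626.

664626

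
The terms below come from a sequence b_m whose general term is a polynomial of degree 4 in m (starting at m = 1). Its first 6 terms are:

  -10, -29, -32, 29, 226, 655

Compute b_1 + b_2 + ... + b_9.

1st diffs: -19, -3, 61, 197, 429.
2nd diffs: 16, 64, 136, 232.
3rd diffs: 48, 72, 96.
4th diffs: 24, 24 (constant).
So b_m = m^4 - 2m^3 - 5m^2 - 5m + 1.
Continuing: 1436, 2713, 4654.
Summing m = 1..9 (9 terms) gives 9642.

9642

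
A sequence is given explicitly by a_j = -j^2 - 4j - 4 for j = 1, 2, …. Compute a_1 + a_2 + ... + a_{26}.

Over j = 1..26: Σj = 351, Σj² = 6201.
Total = (-1)·6201 + (-4)·351 + (-4)·26 = -7709.

-7709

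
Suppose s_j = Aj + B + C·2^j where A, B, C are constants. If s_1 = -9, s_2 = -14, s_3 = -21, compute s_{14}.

At j = 1, 2, 3: A + B + 2C = -9; 2A + B + 4C = -14; 3A + B + 8C = -21.
Subtracting the first from the second: A + 2C = -5.
Subtracting the second from the third: A + 4C = -7.
Solving: C = -1, A = -3, then B = -4.
Therefore s_{14} = -42 + (-4) + (-1)·16384 = -16430.

-16430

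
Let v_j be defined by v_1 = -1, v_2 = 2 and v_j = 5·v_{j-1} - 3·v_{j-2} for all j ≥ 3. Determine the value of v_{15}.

Iterate the recurrence:
v_3 = 13; v_4 = 59; v_5 = 256; …; v_{12} = 7001339; v_{13} = 30125191; v_{14} = 129621938; v_{15} = 557734117.

557734117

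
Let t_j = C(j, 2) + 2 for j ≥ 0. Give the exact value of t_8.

30

C(8, 2) = 28, so t_8 = 30.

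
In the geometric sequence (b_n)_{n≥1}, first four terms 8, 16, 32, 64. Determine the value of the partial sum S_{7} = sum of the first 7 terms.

1016

Common ratio r = 2.
b_n = 8·2^(n-1).
S = 8·(2^7 - 1)/(2 - 1) = 8·(128 - 1)/(1) = 1016.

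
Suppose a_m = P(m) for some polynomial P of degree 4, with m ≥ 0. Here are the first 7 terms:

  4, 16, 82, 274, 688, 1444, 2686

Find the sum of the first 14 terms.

140924

1st diffs: 12, 66, 192, 414, 756, 1242.
2nd diffs: 54, 126, 222, 342, 486.
3rd diffs: 72, 96, 120, 144.
4th diffs: 24, 24, 24 (constant).
So a_m = m^4 + 6m^3 + 2m^2 + 3m + 4.
Continuing: …, 4582, 7324, 11128, 16234, …, a_{13} = 42124.
Summing m = 0..13 (14 terms) gives 140924.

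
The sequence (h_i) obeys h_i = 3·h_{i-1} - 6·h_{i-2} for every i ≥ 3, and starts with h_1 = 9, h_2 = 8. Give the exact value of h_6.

126

h_3 = -30  h_4 = -138  h_5 = -234  h_6 = 126.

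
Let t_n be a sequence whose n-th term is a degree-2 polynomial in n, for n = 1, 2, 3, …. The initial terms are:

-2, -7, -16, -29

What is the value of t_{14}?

-379

1st diffs: -5, -9, -13.
2nd diffs: -4, -4 (constant).
Newton forward-difference form: t_n = -2 + (-5)·C(n-1,1) + (-4)·C(n-1,2).
At n = 14: n-1 = 13, so t_{14} = -2 - 65 - 312 = -379.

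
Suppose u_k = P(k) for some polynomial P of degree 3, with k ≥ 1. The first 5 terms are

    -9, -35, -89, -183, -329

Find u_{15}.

-7289

1st diffs: -26, -54, -94, -146.
2nd diffs: -28, -40, -52.
3rd diffs: -12, -12 (constant).
So u_k = -2k^3 - 2k^2 - 6k + 1.
Evaluating at k = 15 gives u_{15} = -7289.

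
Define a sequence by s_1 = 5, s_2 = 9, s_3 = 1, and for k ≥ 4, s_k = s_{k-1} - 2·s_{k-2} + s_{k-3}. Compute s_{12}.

-13

Iterate the recurrence:
s_4 = -12  s_5 = -5  s_6 = 20  s_7 = 18  s_8 = -27  s_9 = -43  s_{10} = 29  s_{11} = 88  s_{12} = -13.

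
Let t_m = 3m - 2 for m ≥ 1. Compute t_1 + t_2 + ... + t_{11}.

176

Over m = 1..11: Σm = 66.
Total = (3)·66 + (-2)·11 = 176.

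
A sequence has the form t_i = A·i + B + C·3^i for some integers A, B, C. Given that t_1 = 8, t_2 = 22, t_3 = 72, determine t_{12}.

The three given values yield: A + B + 3C = 8; 2A + B + 9C = 22; 3A + B + 27C = 72.
Subtracting the first from the second: A + 6C = 14.
Subtracting the second from the third: A + 18C = 50.
Solving: C = 3, A = -4, then B = 3.
Hence t_{12} = -4·12 + 3 + 3·531441 = 1594278.

1594278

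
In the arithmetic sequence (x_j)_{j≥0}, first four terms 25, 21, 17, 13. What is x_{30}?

-95

Common difference d = -4.
x_j = 25 + (j - 0)·(-4).
x_{30} = 25 + 30·(-4) = -95.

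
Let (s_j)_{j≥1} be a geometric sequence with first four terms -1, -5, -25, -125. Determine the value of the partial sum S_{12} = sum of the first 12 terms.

-61035156

Common ratio r = 5.
s_j = (-1)·5^(j-1).
S = (-1)·(5^12 - 1)/(5 - 1) = (-1)·(244140625 - 1)/(4) = -61035156.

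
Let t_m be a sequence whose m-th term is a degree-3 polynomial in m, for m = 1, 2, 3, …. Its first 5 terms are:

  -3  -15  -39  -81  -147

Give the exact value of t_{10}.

1st diffs: -12, -24, -42, -66.
2nd diffs: -12, -18, -24.
3rd diffs: -6, -6 (constant).
Newton forward-difference form: t_m = -3 + (-12)·C(m-1,1) + (-12)·C(m-1,2) + (-6)·C(m-1,3).
At m = 10: m-1 = 9, so t_{10} = -3 - 108 - 432 - 504 = -1047.

-1047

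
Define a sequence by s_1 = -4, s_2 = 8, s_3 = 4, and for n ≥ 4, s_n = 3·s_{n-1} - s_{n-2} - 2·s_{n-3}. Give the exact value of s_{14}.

1288

Compute successive terms:
s_4 = 12  s_5 = 16  s_6 = 28  …  s_{11} = 304  s_{12} = 492  s_{13} = 796  s_{14} = 1288.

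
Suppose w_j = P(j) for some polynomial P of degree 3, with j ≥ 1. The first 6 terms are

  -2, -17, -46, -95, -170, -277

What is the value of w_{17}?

1st diffs: -15, -29, -49, -75, -107.
2nd diffs: -14, -20, -26, -32.
3rd diffs: -6, -6, -6 (constant).
Newton forward-difference form: w_j = -2 + (-15)·C(j-1,1) + (-14)·C(j-1,2) + (-6)·C(j-1,3).
At j = 17: j-1 = 16, so w_{17} = -2 - 240 - 1680 - 3360 = -5282.

-5282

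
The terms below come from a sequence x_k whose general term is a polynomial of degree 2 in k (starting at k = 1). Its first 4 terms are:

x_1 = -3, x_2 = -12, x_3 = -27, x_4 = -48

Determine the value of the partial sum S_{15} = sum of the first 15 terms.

-3720

1st diffs: -9, -15, -21.
2nd diffs: -6, -6 (constant).
Newton forward-difference form: x_k = -3 + (-9)·C(k-1,1) + (-6)·C(k-1,2).
Continuing: …, -75, -108, -147, -192, …, x_{15} = -675.
Summing k = 1..15 (15 terms) gives -3720.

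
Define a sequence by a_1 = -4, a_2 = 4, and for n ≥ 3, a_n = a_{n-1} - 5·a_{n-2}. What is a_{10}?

-6716

Step forward from the initial values:
a_3 = 24;  a_4 = 4;  a_5 = -116;  a_6 = -136;  a_7 = 444;  a_8 = 1124;  a_9 = -1096;  a_{10} = -6716.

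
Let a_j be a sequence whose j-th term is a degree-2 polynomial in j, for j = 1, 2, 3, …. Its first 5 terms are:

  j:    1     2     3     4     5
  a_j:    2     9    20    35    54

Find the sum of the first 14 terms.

1st diffs: 7, 11, 15, 19.
2nd diffs: 4, 4, 4 (constant).
Newton forward-difference form: a_j = 2 + 7·C(j-1,1) + 4·C(j-1,2).
Continuing: …, 77, 104, 135, 170, …, a_{14} = 405.
Summing j = 1..14 (14 terms) gives 2121.

2121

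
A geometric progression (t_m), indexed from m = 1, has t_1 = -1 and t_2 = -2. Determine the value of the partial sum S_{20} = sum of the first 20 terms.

-1048575

Common ratio r = 2.
t_m = (-1)·2^(m-1).
S = (-1)·(2^20 - 1)/(2 - 1) = (-1)·(1048576 - 1)/(1) = -1048575.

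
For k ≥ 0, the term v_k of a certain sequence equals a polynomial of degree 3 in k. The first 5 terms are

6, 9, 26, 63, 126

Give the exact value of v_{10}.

1386

1st diffs: 3, 17, 37, 63.
2nd diffs: 14, 20, 26.
3rd diffs: 6, 6 (constant).
Newton forward-difference form: v_k = 6 + 3·C(k,1) + 14·C(k,2) + 6·C(k,3).
At k = 10: k = 10, so v_{10} = 6 + 30 + 630 + 720 = 1386.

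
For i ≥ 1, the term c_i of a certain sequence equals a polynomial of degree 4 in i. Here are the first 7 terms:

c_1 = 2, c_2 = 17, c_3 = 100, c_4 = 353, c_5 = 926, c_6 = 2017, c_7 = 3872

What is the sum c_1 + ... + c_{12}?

104480

1st diffs: 15, 83, 253, 573, 1091, 1855.
2nd diffs: 68, 170, 320, 518, 764.
3rd diffs: 102, 150, 198, 246.
4th diffs: 48, 48, 48 (constant).
So c_i = 2i^4 - 3i^3 + 2i^2 + 1.
Continuing: …, 6785, 11098, 17201, 25532, …, c_{12} = 36577.
Summing i = 1..12 (12 terms) gives 104480.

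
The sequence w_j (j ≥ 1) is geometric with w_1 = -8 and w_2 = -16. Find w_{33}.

-34359738368

Common ratio r = 2.
w_j = (-8)·2^(j-1).
w_{33} = (-8)·2^32 = -34359738368.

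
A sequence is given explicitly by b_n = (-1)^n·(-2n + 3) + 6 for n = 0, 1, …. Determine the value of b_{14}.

-19

(-1)^14 = 1; -2n + 3 at n=14 is -25; so b_{14} = -19.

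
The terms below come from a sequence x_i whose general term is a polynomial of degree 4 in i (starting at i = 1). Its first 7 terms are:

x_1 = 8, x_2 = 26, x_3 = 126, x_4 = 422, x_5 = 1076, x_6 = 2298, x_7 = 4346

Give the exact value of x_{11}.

27638

1st diffs: 18, 100, 296, 654, 1222, 2048.
2nd diffs: 82, 196, 358, 568, 826.
3rd diffs: 114, 162, 210, 258.
4th diffs: 48, 48, 48 (constant).
Newton forward-difference form: x_i = 8 + 18·C(i-1,1) + 82·C(i-1,2) + 114·C(i-1,3) + 48·C(i-1,4).
At i = 11: i-1 = 10, so x_{11} = 8 + 180 + 3690 + 13680 + 10080 = 27638.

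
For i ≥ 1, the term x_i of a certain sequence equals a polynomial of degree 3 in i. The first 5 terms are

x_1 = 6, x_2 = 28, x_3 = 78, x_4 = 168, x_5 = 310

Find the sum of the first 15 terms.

1st diffs: 22, 50, 90, 142.
2nd diffs: 28, 40, 52.
3rd diffs: 12, 12 (constant).
Newton forward-difference form: x_i = 6 + 22·C(i-1,1) + 28·C(i-1,2) + 12·C(i-1,3).
Continuing: …, 516, 798, 1168, 1638, …, x_{15} = 7230.
Summing i = 1..15 (15 terms) gives 31520.

31520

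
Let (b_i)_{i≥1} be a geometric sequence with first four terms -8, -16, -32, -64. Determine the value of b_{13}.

Common ratio r = 2.
b_i = (-8)·2^(i-1).
b_{13} = (-8)·2^12 = -32768.

-32768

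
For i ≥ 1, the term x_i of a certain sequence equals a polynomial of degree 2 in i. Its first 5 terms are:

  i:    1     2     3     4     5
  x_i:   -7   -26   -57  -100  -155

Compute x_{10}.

-610

1st diffs: -19, -31, -43, -55.
2nd diffs: -12, -12, -12 (constant).
So x_i = -6i^2 - i.
Evaluating at i = 10 gives x_{10} = -610.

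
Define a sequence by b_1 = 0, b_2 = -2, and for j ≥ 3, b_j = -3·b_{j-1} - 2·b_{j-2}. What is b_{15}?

32766

Step forward from the initial values:
b_3 = 6;  b_4 = -14;  b_5 = 30;  …;  b_{12} = -4094;  b_{13} = 8190;  b_{14} = -16382;  b_{15} = 32766.
(Characteristic roots are -1 and -2.)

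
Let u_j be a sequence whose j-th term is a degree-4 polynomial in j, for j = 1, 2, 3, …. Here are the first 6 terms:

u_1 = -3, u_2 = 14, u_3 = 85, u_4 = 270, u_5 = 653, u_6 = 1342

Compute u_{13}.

28845

1st diffs: 17, 71, 185, 383, 689.
2nd diffs: 54, 114, 198, 306.
3rd diffs: 60, 84, 108.
4th diffs: 24, 24 (constant).
So u_j = j^4 + 2j^2 - 4j - 2.
Evaluating at j = 13 gives u_{13} = 28845.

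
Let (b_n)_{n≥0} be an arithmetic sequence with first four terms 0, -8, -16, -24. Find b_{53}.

Common difference d = -8.
b_n = 0 + (n - 0)·(-8).
b_{53} = 0 + 53·(-8) = -424.

-424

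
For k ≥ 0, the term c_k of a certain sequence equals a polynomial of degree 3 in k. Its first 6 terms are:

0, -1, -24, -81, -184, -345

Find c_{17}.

1st diffs: -1, -23, -57, -103, -161.
2nd diffs: -22, -34, -46, -58.
3rd diffs: -12, -12, -12 (constant).
Newton forward-difference form: c_k = (-1)·C(k,1) + (-22)·C(k,2) + (-12)·C(k,3).
At k = 17: k = 17, so c_{17} = -17 - 2992 - 8160 = -11169.

-11169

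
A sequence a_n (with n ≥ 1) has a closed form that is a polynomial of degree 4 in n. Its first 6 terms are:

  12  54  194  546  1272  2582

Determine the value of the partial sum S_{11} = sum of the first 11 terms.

1st diffs: 42, 140, 352, 726, 1310.
2nd diffs: 98, 212, 374, 584.
3rd diffs: 114, 162, 210.
4th diffs: 48, 48 (constant).
So a_n = 2n^4 - n^3 + 5n^2 + 4n + 2.
Continuing: …, 4734, 8034, 12836, 19542, …, a_{11} = 28602.
Summing n = 1..11 (11 terms) gives 78408.

78408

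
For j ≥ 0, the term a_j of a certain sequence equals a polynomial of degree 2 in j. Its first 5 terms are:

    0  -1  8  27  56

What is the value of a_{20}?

1st diffs: -1, 9, 19, 29.
2nd diffs: 10, 10, 10 (constant).
Newton forward-difference form: a_j = (-1)·C(j,1) + 10·C(j,2).
At j = 20: j = 20, so a_{20} = -20 + 1900 = 1880.

1880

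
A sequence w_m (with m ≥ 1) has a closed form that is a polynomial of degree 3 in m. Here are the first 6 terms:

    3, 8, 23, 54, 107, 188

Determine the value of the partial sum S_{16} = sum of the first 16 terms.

1st diffs: 5, 15, 31, 53, 81.
2nd diffs: 10, 16, 22, 28.
3rd diffs: 6, 6, 6 (constant).
So w_m = m^3 - m^2 + m + 2.
Continuing: …, 303, 458, 659, 912, …, w_{16} = 3858.
Summing m = 1..16 (16 terms) gives 17168.

17168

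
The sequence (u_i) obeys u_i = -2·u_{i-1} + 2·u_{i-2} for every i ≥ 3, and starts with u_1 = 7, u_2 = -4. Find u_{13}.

455488

Step forward from the initial values:
u_3 = 22, u_4 = -52, u_5 = 148, …, u_{10} = -22336, u_{11} = 61024, u_{12} = -166720, u_{13} = 455488.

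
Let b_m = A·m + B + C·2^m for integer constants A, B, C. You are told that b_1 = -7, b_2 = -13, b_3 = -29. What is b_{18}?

Write the equations: A + B + 2C = -7; 2A + B + 4C = -13; 3A + B + 8C = -29.
Subtracting the first from the second: A + 2C = -6.
Subtracting the second from the third: A + 4C = -16.
Solving: C = -5, A = 4, then B = -1.
Therefore b_{18} = 72 + (-1) + (-5)·262144 = -1310649.

-1310649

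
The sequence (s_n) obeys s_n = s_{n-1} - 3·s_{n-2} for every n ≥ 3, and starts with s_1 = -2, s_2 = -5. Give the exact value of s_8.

31

s_3 = 1, s_4 = 16, s_5 = 13, s_6 = -35, s_7 = -74, s_8 = 31.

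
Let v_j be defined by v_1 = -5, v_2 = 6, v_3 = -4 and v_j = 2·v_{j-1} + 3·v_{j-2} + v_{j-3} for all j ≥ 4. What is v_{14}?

145711

Step forward from the initial values:
v_4 = 5; v_5 = 4; v_6 = 19; …; v_{11} = 4989; v_{12} = 15364; v_{13} = 47315; v_{14} = 145711.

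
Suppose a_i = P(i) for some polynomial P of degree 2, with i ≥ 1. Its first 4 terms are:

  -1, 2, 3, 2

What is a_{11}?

-61

1st diffs: 3, 1, -1.
2nd diffs: -2, -2 (constant).
So a_i = -i^2 + 6i - 6.
Evaluating at i = 11 gives a_{11} = -61.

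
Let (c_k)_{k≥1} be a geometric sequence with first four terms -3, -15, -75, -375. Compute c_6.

Common ratio r = 5.
c_k = (-3)·5^(k-1).
c_6 = (-3)·5^5 = -9375.

-9375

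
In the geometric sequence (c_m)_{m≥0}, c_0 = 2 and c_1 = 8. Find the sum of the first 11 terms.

Common ratio r = 4.
c_m = 2·4^(m-0).
S = 2·(4^11 - 1)/(4 - 1) = 2·(4194304 - 1)/(3) = 2796202.

2796202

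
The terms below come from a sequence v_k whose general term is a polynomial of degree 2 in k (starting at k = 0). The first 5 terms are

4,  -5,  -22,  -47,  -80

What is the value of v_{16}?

1st diffs: -9, -17, -25, -33.
2nd diffs: -8, -8, -8 (constant).
So v_k = -4k^2 - 5k + 4.
Evaluating at k = 16 gives v_{16} = -1100.

-1100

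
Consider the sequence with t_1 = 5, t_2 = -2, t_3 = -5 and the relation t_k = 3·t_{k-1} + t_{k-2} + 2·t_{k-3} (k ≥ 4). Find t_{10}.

-15087

Applying the relation repeatedly:
t_4 = -7  t_5 = -30  t_6 = -107  t_7 = -365  t_8 = -1262  t_9 = -4365  t_{10} = -15087.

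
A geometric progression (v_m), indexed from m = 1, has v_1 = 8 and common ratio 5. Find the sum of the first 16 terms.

v_m = 8·5^(m-1).
S = 8·(5^16 - 1)/(5 - 1) = 8·(152587890625 - 1)/(4) = 305175781248.

305175781248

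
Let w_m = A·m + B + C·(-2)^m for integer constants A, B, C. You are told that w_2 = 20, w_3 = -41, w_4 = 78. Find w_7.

-645

At m = 2, 3, 4: 2A + B + 4C = 20; 3A + B - 8C = -41; 4A + B + 16C = 78.
Subtracting the first from the second: A - 12C = -61.
Subtracting the second from the third: A + 24C = 119.
Solving: C = 5, A = -1, then B = 2.
Therefore w_7 = -7 + 2 + 5·(-128) = -645.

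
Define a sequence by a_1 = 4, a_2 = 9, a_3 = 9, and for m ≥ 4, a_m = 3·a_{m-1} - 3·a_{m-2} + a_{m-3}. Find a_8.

a_4 = 4;  a_5 = -6;  a_6 = -21;  a_7 = -41;  a_8 = -66.

-66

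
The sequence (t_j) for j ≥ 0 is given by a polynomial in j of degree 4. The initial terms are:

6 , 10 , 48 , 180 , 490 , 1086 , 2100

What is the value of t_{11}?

19740

1st diffs: 4, 38, 132, 310, 596, 1014.
2nd diffs: 34, 94, 178, 286, 418.
3rd diffs: 60, 84, 108, 132.
4th diffs: 24, 24, 24 (constant).
Newton forward-difference form: t_j = 6 + 4·C(j,1) + 34·C(j,2) + 60·C(j,3) + 24·C(j,4).
At j = 11: j = 11, so t_{11} = 6 + 44 + 1870 + 9900 + 7920 = 19740.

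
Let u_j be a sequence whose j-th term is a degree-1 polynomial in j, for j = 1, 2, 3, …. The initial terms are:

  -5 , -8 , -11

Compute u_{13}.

1st diffs: -3, -3 (constant).
So u_j = -3j - 2.
Evaluating at j = 13 gives u_{13} = -41.

-41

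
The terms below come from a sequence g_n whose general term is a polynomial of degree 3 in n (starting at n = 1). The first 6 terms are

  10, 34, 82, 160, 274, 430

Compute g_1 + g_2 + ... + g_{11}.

7370

1st diffs: 24, 48, 78, 114, 156.
2nd diffs: 24, 30, 36, 42.
3rd diffs: 6, 6, 6 (constant).
So g_n = n^3 + 6n^2 - n + 4.
Continuing: …, 634, 892, 1210, 1594, …, g_{11} = 2050.
Summing n = 1..11 (11 terms) gives 7370.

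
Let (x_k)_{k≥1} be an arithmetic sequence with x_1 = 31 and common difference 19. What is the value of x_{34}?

658

x_k = 31 + (k - 1)·19.
x_{34} = 31 + 33·19 = 658.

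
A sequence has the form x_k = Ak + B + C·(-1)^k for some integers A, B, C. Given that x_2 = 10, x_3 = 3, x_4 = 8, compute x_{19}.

The three given values yield: 2A + B + C = 10; 3A + B - C = 3; 4A + B + C = 8.
Subtracting the first from the second: A - 2C = -7.
Subtracting the second from the third: A + 2C = 5.
Solving: C = 3, A = -1, then B = 9.
So x_k = -1·k + 9 + 3·(-1)^k; at k=19 this is -13.

-13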